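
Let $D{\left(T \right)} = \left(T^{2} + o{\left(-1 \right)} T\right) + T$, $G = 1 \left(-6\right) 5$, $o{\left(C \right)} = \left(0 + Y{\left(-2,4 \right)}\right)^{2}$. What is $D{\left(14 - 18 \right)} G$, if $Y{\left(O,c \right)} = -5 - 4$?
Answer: $9360$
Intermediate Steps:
$Y{\left(O,c \right)} = -9$
$o{\left(C \right)} = 81$ ($o{\left(C \right)} = \left(0 - 9\right)^{2} = \left(-9\right)^{2} = 81$)
$G = -30$ ($G = \left(-6\right) 5 = -30$)
$D{\left(T \right)} = T^{2} + 82 T$ ($D{\left(T \right)} = \left(T^{2} + 81 T\right) + T = T^{2} + 82 T$)
$D{\left(14 - 18 \right)} G = \left(14 - 18\right) \left(82 + \left(14 - 18\right)\right) \left(-30\right) = - 4 \left(82 - 4\right) \left(-30\right) = \left(-4\right) 78 \left(-30\right) = \left(-312\right) \left(-30\right) = 9360$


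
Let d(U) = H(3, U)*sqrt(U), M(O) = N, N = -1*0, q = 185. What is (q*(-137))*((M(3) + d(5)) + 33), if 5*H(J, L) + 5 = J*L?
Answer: -836385 - 50690*sqrt(5) ≈ -9.4973e+5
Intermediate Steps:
N = 0
H(J, L) = -1 + J*L/5 (H(J, L) = -1 + (J*L)/5 = -1 + J*L/5)
M(O) = 0
d(U) = sqrt(U)*(-1 + 3*U/5) (d(U) = (-1 + (1/5)*3*U)*sqrt(U) = (-1 + 3*U/5)*sqrt(U) = sqrt(U)*(-1 + 3*U/5))
(q*(-137))*((M(3) + d(5)) + 33) = (185*(-137))*((0 + sqrt(5)*(-5 + 3*5)/5) + 33) = -25345*((0 + sqrt(5)*(-5 + 15)/5) + 33) = -25345*((0 + (1/5)*sqrt(5)*10) + 33) = -25345*((0 + 2*sqrt(5)) + 33) = -25345*(2*sqrt(5) + 33) = -25345*(33 + 2*sqrt(5)) = -836385 - 50690*sqrt(5)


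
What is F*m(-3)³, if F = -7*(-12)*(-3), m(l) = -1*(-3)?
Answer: -6804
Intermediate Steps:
m(l) = 3
F = -252 (F = 84*(-3) = -252)
F*m(-3)³ = -252*3³ = -252*27 = -6804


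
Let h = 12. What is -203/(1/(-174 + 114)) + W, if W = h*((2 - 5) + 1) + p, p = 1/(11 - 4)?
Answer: 85093/7 ≈ 12156.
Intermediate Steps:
p = 1/7 ≈ 0.14286
W = -167/7 (W = 12*((2 - 5) + 1) + 1/7 = 12*(-3 + 1) + 1/7 = 12*(-2) + 1/7 = -24 + 1/7 = -167/7 ≈ -23.857)
-203/(1/(-174 + 114)) + W = -203/(1/(-174 + 114)) - 167/7 = -203/(1/(-60)) - 167/7 = -203/(-1/60) - 167/7 = -203*(-60) - 167/7 = 12180 - 167/7 = 85093/7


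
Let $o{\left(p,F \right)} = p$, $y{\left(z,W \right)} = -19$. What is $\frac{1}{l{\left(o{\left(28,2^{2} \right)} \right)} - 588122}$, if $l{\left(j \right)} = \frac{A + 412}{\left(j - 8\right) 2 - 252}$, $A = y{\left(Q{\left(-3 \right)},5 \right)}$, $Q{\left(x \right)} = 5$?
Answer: $- \frac{212}{124682257} \approx -1.7003 \cdot 10^{-6}$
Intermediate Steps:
$A = -19$
$l{\left(j \right)} = \frac{393}{-268 + 2 j}$ ($l{\left(j \right)} = \frac{-19 + 412}{\left(j - 8\right) 2 - 252} = \frac{393}{\left(-8 + j\right) 2 - 252} = \frac{393}{\left(-16 + 2 j\right) - 252} = \frac{393}{-268 + 2 j}$)
$\frac{1}{l{\left(o{\left(28,2^{2} \right)} \right)} - 588122} = \frac{1}{\frac{393}{2 \left(-134 + 28\right)} - 588122} = \frac{1}{\frac{393}{2 \left(-106\right)} - 588122} = \frac{1}{\frac{393}{2} \left(- \frac{1}{106}\right) - 588122} = \frac{1}{- \frac{393}{212} - 588122} = \frac{1}{- \frac{124682257}{212}} = - \frac{212}{124682257}$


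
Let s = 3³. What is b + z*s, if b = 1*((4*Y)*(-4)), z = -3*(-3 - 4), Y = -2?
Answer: 599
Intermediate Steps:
z = 21 (z = -3*(-7) = 21)
s = 27
b = 32 (b = 1*((4*(-2))*(-4)) = 1*(-8*(-4)) = 1*32 = 32)
b + z*s = 32 + 21*27 = 32 + 567 = 599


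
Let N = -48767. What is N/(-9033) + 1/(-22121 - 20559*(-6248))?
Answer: 13004434507913/2408781693120 ≈ 5.3988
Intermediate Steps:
N/(-9033) + 1/(-22121 - 20559*(-6248)) = -48767/(-9033) + 1/(-22121 - 20559*(-6248)) = -48767*(-1/9033) - 1/6248/(-42680) = 48767/9033 - 1/42680*(-1/6248) = 48767/9033 + 1/266664640 = 13004434507913/2408781693120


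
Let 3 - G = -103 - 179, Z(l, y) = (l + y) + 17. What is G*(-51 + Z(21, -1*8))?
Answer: -5985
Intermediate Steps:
Z(l, y) = 17 + l + y
G = 285 (G = 3 - (-103 - 179) = 3 - 1*(-282) = 3 + 282 = 285)
G*(-51 + Z(21, -1*8)) = 285*(-51 + (17 + 21 - 1*8)) = 285*(-51 + (17 + 21 - 8)) = 285*(-51 + 30) = 285*(-21) = -5985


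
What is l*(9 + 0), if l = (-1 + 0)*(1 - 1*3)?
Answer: 18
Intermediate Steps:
l = 2 (l = -(1 - 3) = -1*(-2) = 2)
l*(9 + 0) = 2*(9 + 0) = 2*9 = 18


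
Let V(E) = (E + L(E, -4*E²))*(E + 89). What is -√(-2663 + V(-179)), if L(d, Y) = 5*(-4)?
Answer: -√15247 ≈ -123.48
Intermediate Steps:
L(d, Y) = -20
V(E) = (-20 + E)*(89 + E) (V(E) = (E - 20)*(E + 89) = (-20 + E)*(89 + E))
-√(-2663 + V(-179)) = -√(-2663 + (-1780 + (-179)² + 69*(-179))) = -√(-2663 + (-1780 + 32041 - 12351)) = -√(-2663 + 17910) = -√15247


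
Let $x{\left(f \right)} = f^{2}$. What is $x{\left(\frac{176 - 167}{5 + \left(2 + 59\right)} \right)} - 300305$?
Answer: $- \frac{145347611}{484} \approx -3.0031 \cdot 10^{5}$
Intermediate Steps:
$x{\left(\frac{176 - 167}{5 + \left(2 + 59\right)} \right)} - 300305 = \left(\frac{176 - 167}{5 + \left(2 + 59\right)}\right)^{2} - 300305 = \left(\frac{9}{5 + 61}\right)^{2} - 300305 = \left(\frac{9}{66}\right)^{2} - 300305 = \left(9 \cdot \frac{1}{66}\right)^{2} - 300305 = \left(\frac{3}{22}\right)^{2} - 300305 = \frac{9}{484} - 300305 = - \frac{145347611}{484}$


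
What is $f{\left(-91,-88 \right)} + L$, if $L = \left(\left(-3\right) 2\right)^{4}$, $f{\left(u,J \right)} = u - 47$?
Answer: $1158$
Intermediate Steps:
$f{\left(u,J \right)} = -47 + u$
$L = 1296$ ($L = \left(-6\right)^{4} = 1296$)
$f{\left(-91,-88 \right)} + L = \left(-47 - 91\right) + 1296 = -138 + 1296 = 1158$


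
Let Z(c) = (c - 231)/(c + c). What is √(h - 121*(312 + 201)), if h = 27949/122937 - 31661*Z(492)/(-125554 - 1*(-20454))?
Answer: I*√2787140972967159057216336894/211899130680 ≈ 249.14*I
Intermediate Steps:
Z(c) = (-231 + c)/(2*c) (Z(c) = (-231 + c)/((2*c)) = (-231 + c)*(1/(2*c)) = (-231 + c)/(2*c))
h = 1302111114259/4237982613600 (h = 27949/122937 - 31661*(-231 + 492)/(984*(-125554 - 1*(-20454))) = 27949*(1/122937) - 31661*87/(328*(-125554 + 20454)) = 27949/122937 - 31661/((-105100/87/328)) = 27949/122937 - 31661/((-105100*328/87)) = 27949/122937 - 31661/(-34472800/87) = 27949/122937 - 31661*(-87/34472800) = 27949/122937 + 2754507/34472800 = 1302111114259/4237982613600 ≈ 0.30725)
√(h - 121*(312 + 201)) = √(1302111114259/4237982613600 - 121*(312 + 201)) = √(1302111114259/4237982613600 - 121*513) = √(1302111114259/4237982613600 - 62073) = √(-263062992662878541/4237982613600) = I*√2787140972967159057216336894/211899130680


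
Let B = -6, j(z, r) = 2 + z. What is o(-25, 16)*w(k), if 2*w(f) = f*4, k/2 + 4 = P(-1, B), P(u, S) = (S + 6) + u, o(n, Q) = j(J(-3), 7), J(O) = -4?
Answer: 40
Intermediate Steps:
o(n, Q) = -2 (o(n, Q) = 2 - 4 = -2)
P(u, S) = 6 + S + u (P(u, S) = (6 + S) + u = 6 + S + u)
k = -10 (k = -8 + 2*(6 - 6 - 1) = -8 + 2*(-1) = -8 - 2 = -10)
w(f) = 2*f (w(f) = (f*4)/2 = (4*f)/2 = 2*f)
o(-25, 16)*w(k) = -4*(-10) = -2*(-20) = 40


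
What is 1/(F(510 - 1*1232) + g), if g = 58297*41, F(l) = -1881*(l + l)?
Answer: 1/5106341 ≈ 1.9583e-7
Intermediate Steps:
F(l) = -3762*l
g = 2390177
1/(F(510 - 1*1232) + g) = 1/(-3762*(510 - 1*1232) + 2390177) = 1/(-3762*(510 - 1232) + 2390177) = 1/(-3762*(-722) + 2390177) = 1/(2716164 + 2390177) = 1/5106341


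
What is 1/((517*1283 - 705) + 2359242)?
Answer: 1/3021848 ≈ 3.3092e-7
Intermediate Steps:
1/((517*1283 - 705) + 2359242) = 1/((663311 - 705) + 2359242) = 1/(662606 + 2359242) = 1/3021848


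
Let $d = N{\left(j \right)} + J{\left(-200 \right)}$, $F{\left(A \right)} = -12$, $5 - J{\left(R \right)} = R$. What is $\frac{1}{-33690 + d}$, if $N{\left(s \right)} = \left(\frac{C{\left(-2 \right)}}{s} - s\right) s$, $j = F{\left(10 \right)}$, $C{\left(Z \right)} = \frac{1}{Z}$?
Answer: $- \frac{2}{67259} \approx -2.9736 \cdot 10^{-5}$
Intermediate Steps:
$J{\left(R \right)} = 5 - R$
$j = -12$
$N{\left(s \right)} = s \left(- s - \frac{1}{2 s}\right)$ ($N{\left(s \right)} = \left(\frac{1}{\left(-2\right) s} - s\right) s = \left(- \frac{1}{2 s} - s\right) s = \left(- s - \frac{1}{2 s}\right) s = s \left(- s - \frac{1}{2 s}\right)$)
$d = \frac{121}{2}$ ($d = \left(- \frac{1}{2} - \left(-12\right)^{2}\right) + \left(5 - -200\right) = \left(- \frac{1}{2} - 144\right) + \left(5 + 200\right) = \left(- \frac{1}{2} - 144\right) + 205 = - \frac{289}{2} + 205 = \frac{121}{2} \approx 60.5$)
$\frac{1}{-33690 + d} = \frac{1}{-33690 + \frac{121}{2}} = \frac{1}{- \frac{67259}{2}} = - \frac{2}{67259}$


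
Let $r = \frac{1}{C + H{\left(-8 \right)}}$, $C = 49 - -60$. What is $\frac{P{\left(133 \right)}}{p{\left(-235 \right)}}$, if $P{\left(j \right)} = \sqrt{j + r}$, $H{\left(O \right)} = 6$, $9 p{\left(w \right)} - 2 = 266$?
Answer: $\frac{18 \sqrt{27485}}{7705} \approx 0.3873$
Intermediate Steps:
$C = 109$ ($C = 49 + 60 = 109$)
$p{\left(w \right)} = \frac{268}{9}$ ($p{\left(w \right)} = \frac{2}{9} + \frac{1}{9} \cdot 266 = \frac{2}{9} + \frac{266}{9} = \frac{268}{9}$)
$r = \frac{1}{115}$ ($r = \frac{1}{109 + 6} = \frac{1}{115} \approx 0.0086956$)
$P{\left(j \right)} = \sqrt{\frac{1}{115} + j}$ ($P{\left(j \right)} = \sqrt{j + \frac{1}{115}} = \sqrt{\frac{1}{115} + j}$)
$\frac{P{\left(133 \right)}}{p{\left(-235 \right)}} = \frac{\frac{1}{115} \sqrt{115 + 13225 \cdot 133}}{\frac{268}{9}} = \frac{\sqrt{115 + 1758925}}{115} \cdot \frac{9}{268} = \frac{\sqrt{1759040}}{115} \cdot \frac{9}{268} = \frac{8 \sqrt{27485}}{115} \cdot \frac{9}{268} = \frac{18 \sqrt{27485}}{7705}$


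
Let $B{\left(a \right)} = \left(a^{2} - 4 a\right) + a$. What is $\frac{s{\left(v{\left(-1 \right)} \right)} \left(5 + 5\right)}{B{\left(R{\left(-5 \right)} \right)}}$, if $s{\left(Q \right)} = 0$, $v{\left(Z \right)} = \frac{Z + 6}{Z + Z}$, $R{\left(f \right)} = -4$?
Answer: $0$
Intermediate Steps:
$B{\left(a \right)} = a^{2} - 3 a$
$v{\left(Z \right)} = \frac{6 + Z}{2 Z}$
$\frac{s{\left(v{\left(-1 \right)} \right)} \left(5 + 5\right)}{B{\left(R{\left(-5 \right)} \right)}} = \frac{0 \left(5 + 5\right)}{\left(-4\right) \left(-3 - 4\right)} = \frac{0 \cdot 10}{\left(-4\right) \left(-7\right)} = \frac{0}{28} = 0 \cdot \frac{1}{28} = 0$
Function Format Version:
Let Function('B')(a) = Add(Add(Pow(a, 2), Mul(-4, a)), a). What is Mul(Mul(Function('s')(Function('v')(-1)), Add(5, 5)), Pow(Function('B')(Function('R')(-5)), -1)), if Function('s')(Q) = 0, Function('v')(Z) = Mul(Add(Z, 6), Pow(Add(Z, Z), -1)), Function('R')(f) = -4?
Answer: 0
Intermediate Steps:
Function('B')(a) = Add(Pow(a, 2), Mul(-3, a))
Function('v')(Z) = Mul(Rational(1, 2), Pow(Z, -1), Add(6, Z)) (Function('v')(Z) = Mul(Add(6, Z), Pow(Mul(2, Z), -1)) = Mul(Add(6, Z), Mul(Rational(1, 2), Pow(Z, -1))) = Mul(Rational(1, 2), Pow(Z, -1), Add(6, Z)))
Mul(Mul(Function('s')(Function('v')(-1)), Add(5, 5)), Pow(Function('B')(Function('R')(-5)), -1)) = Mul(Mul(0, Add(5, 5)), Pow(Mul(-4, Add(-3, -4)), -1)) = Mul(Mul(0, 10), Pow(Mul(-4, -7), -1)) = Mul(0, Pow(28, -1)) = Mul(0, Rational(1, 28)) = 0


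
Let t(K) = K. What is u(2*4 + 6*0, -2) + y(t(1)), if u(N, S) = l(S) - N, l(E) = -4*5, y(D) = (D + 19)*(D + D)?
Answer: 12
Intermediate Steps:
y(D) = 2*D*(19 + D) (y(D) = (19 + D)*(2*D) = 2*D*(19 + D))
l(E) = -20
u(N, S) = -20 - N
u(2*4 + 6*0, -2) + y(t(1)) = (-20 - (2*4 + 6*0)) + 2*1*(19 + 1) = (-20 - (8 + 0)) + 2*1*20 = (-20 - 1*8) + 40 = (-20 - 8) + 40 = -28 + 40 = 12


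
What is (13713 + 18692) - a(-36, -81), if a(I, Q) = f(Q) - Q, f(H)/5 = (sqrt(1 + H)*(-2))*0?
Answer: 32324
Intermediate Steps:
f(H) = 0 (f(H) = 5*((sqrt(1 + H)*(-2))*0) = 5*(-2*sqrt(1 + H)*0) = 5*0 = 0)
a(I, Q) = -Q (a(I, Q) = 0 - Q = -Q)
(13713 + 18692) - a(-36, -81) = (13713 + 18692) - (-1)*(-81) = 32405 - 1*81 = 32405 - 81 = 32324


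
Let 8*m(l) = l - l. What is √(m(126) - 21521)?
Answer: I*√21521 ≈ 146.7*I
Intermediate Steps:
m(l) = 0 (m(l) = (l - l)/8 = (⅛)*0 = 0)
√(m(126) - 21521) = √(0 - 21521) = √(-21521) = I*√21521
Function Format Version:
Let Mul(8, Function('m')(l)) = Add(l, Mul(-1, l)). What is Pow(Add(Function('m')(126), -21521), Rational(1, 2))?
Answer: Mul(I, Pow(21521, Rational(1, 2))) ≈ Mul(146.70, I)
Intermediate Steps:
Function('m')(l) = 0 (Function('m')(l) = Mul(Rational(1, 8), Add(l, Mul(-1, l))) = Mul(Rational(1, 8), 0) = 0)
Pow(Add(Function('m')(126), -21521), Rational(1, 2)) = Pow(Add(0, -21521), Rational(1, 2)) = Pow(-21521, Rational(1, 2)) = Mul(I, Pow(21521, Rational(1, 2)))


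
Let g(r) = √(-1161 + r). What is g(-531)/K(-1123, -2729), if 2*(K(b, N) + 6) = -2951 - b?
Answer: -3*I*√47/460 ≈ -0.044711*I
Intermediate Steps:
K(b, N) = -2963/2 - b/2 (K(b, N) = -6 + (-2951 - b)/2 = -6 + (-2951/2 - b/2) = -2963/2 - b/2)
g(-531)/K(-1123, -2729) = √(-1161 - 531)/(-2963/2 - ½*(-1123)) = √(-1692)/(-2963/2 + 1123/2) = (6*I*√47)/(-920) = (6*I*√47)*(-1/920) = -3*I*√47/460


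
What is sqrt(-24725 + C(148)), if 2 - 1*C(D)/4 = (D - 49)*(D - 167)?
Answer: I*sqrt(17193) ≈ 131.12*I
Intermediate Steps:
C(D) = 8 - 4*(-167 + D)*(-49 + D) (C(D) = 8 - 4*(D - 49)*(D - 167) = 8 - 4*(-49 + D)*(-167 + D) = 8 - 4*(-167 + D)*(-49 + D))
sqrt(-24725 + C(148)) = sqrt(-24725 + (-32724 - 4*148**2 + 864*148)) = sqrt(-24725 + (-32724 - 4*21904 + 127872)) = sqrt(-24725 + (-32724 - 87616 + 127872)) = sqrt(-24725 + 7532) = sqrt(-17193) = I*sqrt(17193)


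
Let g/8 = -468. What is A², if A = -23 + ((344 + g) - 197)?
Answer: 13104400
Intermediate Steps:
g = -3744 (g = 8*(-468) = -3744)
A = -3620 (A = -23 + ((344 - 3744) - 197) = -23 + (-3400 - 197) = -23 - 3597 = -3620)
A² = (-3620)² = 13104400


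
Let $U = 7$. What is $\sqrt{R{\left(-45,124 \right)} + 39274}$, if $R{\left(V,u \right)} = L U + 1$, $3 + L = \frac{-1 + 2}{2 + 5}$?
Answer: $\sqrt{39255} \approx 198.13$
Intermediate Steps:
$L = - \frac{20}{7}$ ($L = -3 + \frac{-1 + 2}{2 + 5} = -3 + 1 \cdot \frac{1}{7} = -3 + \frac{1}{7} = - \frac{20}{7} \approx -2.8571$)
$R{\left(V,u \right)} = -19$ ($R{\left(V,u \right)} = \left(- \frac{20}{7}\right) 7 + 1 = -20 + 1 = -19$)
$\sqrt{R{\left(-45,124 \right)} + 39274} = \sqrt{-19 + 39274} = \sqrt{39255}$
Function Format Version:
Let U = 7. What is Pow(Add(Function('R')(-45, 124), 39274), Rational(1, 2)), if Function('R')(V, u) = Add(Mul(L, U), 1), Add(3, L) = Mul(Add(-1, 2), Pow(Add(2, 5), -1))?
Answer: Pow(39255, Rational(1, 2)) ≈ 198.13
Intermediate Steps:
L = Rational(-20, 7) (L = Add(-3, Mul(Add(-1, 2), Pow(Add(2, 5), -1))) = Add(-3, Mul(1, Pow(7, -1))) = Add(-3, Mul(1, Rational(1, 7))) = Add(-3, Rational(1, 7)) = Rational(-20, 7) ≈ -2.8571)
Function('R')(V, u) = -19 (Function('R')(V, u) = Add(Mul(Rational(-20, 7), 7), 1) = Add(-20, 1) = -19)
Pow(Add(Function('R')(-45, 124), 39274), Rational(1, 2)) = Pow(Add(-19, 39274), Rational(1, 2)) = Pow(39255, Rational(1, 2))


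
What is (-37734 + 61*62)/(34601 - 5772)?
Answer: -33952/28829 ≈ -1.1777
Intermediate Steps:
(-37734 + 61*62)/(34601 - 5772) = (-37734 + 3782)/28829 = -33952*1/28829 = -33952/28829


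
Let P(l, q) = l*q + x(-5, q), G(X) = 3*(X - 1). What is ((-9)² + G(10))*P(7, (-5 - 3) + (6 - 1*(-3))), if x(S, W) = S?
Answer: 216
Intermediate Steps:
G(X) = -3 + 3*X (G(X) = 3*(-1 + X) = -3 + 3*X)
P(l, q) = -5 + l*q (P(l, q) = l*q - 5 = -5 + l*q)
((-9)² + G(10))*P(7, (-5 - 3) + (6 - 1*(-3))) = ((-9)² + (-3 + 3*10))*(-5 + 7*((-5 - 3) + (6 - 1*(-3)))) = (81 + (-3 + 30))*(-5 + 7*(-8 + (6 + 3))) = (81 + 27)*(-5 + 7*(-8 + 9)) = 108*(-5 + 7*1) = 108*(-5 + 7) = 108*2 = 216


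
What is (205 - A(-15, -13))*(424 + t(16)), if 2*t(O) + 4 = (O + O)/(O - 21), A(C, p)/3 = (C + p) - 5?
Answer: 636576/5 ≈ 1.2732e+5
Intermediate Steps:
A(C, p) = -15 + 3*C + 3*p (A(C, p) = 3*((C + p) - 5) = 3*(-5 + C + p) = -15 + 3*C + 3*p)
t(O) = -2 + O/(-21 + O) (t(O) = -2 + ((O + O)/(O - 21))/2 = -2 + ((2*O)/(-21 + O))/2 = -2 + (2*O/(-21 + O))/2 = -2 + O/(-21 + O))
(205 - A(-15, -13))*(424 + t(16)) = (205 - (-15 + 3*(-15) + 3*(-13)))*(424 + (42 - 1*16)/(-21 + 16)) = (205 - (-15 - 45 - 39))*(424 + (42 - 16)/(-5)) = (205 - 1*(-99))*(424 - ⅕*26) = (205 + 99)*(424 - 26/5) = 304*(2094/5) = 636576/5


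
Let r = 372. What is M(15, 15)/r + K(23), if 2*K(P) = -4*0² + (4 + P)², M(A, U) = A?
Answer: 45203/124 ≈ 364.54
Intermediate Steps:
K(P) = (4 + P)²/2 (K(P) = (-4*0² + (4 + P)²)/2 = (-4*0 + (4 + P)²)/2 = (0 + (4 + P)²)/2 = (4 + P)²/2)
M(15, 15)/r + K(23) = 15/372 + (4 + 23)²/2 = 15*(1/372) + (½)*27² = 5/124 + (½)*729 = 5/124 + 729/2 = 45203/124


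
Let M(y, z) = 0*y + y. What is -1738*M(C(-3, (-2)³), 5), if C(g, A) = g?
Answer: 5214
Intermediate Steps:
M(y, z) = y (M(y, z) = 0 + y = y)
-1738*M(C(-3, (-2)³), 5) = -1738*(-3) = 5214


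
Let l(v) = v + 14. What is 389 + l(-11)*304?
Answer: 1301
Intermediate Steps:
l(v) = 14 + v
389 + l(-11)*304 = 389 + (14 - 11)*304 = 389 + 3*304 = 389 + 912 = 1301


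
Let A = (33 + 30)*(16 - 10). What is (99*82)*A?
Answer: 3068604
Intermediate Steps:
A = 378 (A = 63*6 = 378)
(99*82)*A = (99*82)*378 = 8118*378 = 3068604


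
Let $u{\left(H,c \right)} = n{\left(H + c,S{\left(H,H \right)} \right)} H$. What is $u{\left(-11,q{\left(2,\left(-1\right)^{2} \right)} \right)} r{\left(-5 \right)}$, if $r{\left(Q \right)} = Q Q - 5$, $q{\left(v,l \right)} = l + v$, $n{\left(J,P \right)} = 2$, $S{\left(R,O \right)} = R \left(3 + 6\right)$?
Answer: $-440$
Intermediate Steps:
$S{\left(R,O \right)} = 9 R$ ($S{\left(R,O \right)} = R 9 = 9 R$)
$r{\left(Q \right)} = -5 + Q^{2}$ ($r{\left(Q \right)} = Q^{2} - 5 = -5 + Q^{2}$)
$u{\left(H,c \right)} = 2 H$
$u{\left(-11,q{\left(2,\left(-1\right)^{2} \right)} \right)} r{\left(-5 \right)} = 2 \left(-11\right) \left(-5 + \left(-5\right)^{2}\right) = - 22 \left(-5 + 25\right) = \left(-22\right) 20 = -440$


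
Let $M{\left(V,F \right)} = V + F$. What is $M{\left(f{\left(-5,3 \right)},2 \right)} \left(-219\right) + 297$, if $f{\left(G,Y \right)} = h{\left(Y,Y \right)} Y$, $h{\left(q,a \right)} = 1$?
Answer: $-798$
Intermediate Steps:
$f{\left(G,Y \right)} = Y$ ($f{\left(G,Y \right)} = 1 Y = Y$)
$M{\left(V,F \right)} = F + V$
$M{\left(f{\left(-5,3 \right)},2 \right)} \left(-219\right) + 297 = \left(2 + 3\right) \left(-219\right) + 297 = 5 \left(-219\right) + 297 = -1095 + 297 = -798$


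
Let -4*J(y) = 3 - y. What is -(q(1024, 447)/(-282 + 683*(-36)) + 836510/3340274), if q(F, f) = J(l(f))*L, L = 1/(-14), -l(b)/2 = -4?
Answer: -16643441551/66458091504 ≈ -0.25043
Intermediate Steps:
l(b) = 8 (l(b) = -2*(-4) = 8)
J(y) = -3/4 + y/4 (J(y) = -(3 - y)/4 = -3/4 + y/4)
L = -1/14 ≈ -0.071429
q(F, f) = -5/56 (q(F, f) = (-3/4 + (1/4)*8)*(-1/14) = (-3/4 + 2)*(-1/14) = (5/4)*(-1/14) = -5/56)
-(q(1024, 447)/(-282 + 683*(-36)) + 836510/3340274) = -(-5/(56*(-282 + 683*(-36))) + 836510/3340274) = -(-5/(56*(-282 - 24588)) + 836510*(1/3340274)) = -(-5/56/(-24870) + 418255/1670137) = -(-5/56*(-1/24870) + 418255/1670137) = -(1/278544 + 418255/1670137) = -1*16643441551/66458091504 = -16643441551/66458091504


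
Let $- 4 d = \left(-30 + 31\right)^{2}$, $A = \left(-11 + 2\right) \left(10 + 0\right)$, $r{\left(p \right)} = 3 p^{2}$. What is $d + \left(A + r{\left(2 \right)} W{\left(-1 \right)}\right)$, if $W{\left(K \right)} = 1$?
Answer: $- \frac{313}{4} \approx -78.25$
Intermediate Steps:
$A = -90$ ($A = \left(-9\right) 10 = -90$)
$d = - \frac{1}{4}$ ($d = - \frac{\left(-30 + 31\right)^{2}}{4} = - \frac{1^{2}}{4} = \left(- \frac{1}{4}\right) 1 = - \frac{1}{4} \approx -0.25$)
$d + \left(A + r{\left(2 \right)} W{\left(-1 \right)}\right) = - \frac{1}{4} - \left(90 - 3 \cdot 2^{2} \cdot 1\right) = - \frac{1}{4} - \left(90 - 3 \cdot 4 \cdot 1\right) = - \frac{1}{4} + \left(-90 + 12 \cdot 1\right) = - \frac{1}{4} + \left(-90 + 12\right) = - \frac{1}{4} - 78 = - \frac{313}{4}$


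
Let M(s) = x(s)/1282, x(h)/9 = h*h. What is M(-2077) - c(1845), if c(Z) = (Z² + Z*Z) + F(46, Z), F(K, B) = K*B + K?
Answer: -8797957051/1282 ≈ -6.8627e+6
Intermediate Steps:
x(h) = 9*h² (x(h) = 9*(h*h) = 9*h²)
F(K, B) = K + B*K (F(K, B) = B*K + K = K + B*K)
c(Z) = 46 + 2*Z² + 46*Z (c(Z) = (Z² + Z*Z) + 46*(1 + Z) = (Z² + Z²) + (46 + 46*Z) = 2*Z² + (46 + 46*Z) = 46 + 2*Z² + 46*Z)
M(s) = 9*s²/1282 (M(s) = (9*s²)/1282 = (9*s²)*(1/1282) = 9*s²/1282)
M(-2077) - c(1845) = (9/1282)*(-2077)² - (46 + 2*1845² + 46*1845) = (9/1282)*4313929 - (46 + 2*3404025 + 84870) = 38825361/1282 - (46 + 6808050 + 84870) = 38825361/1282 - 1*6892966 = 38825361/1282 - 6892966 = -8797957051/1282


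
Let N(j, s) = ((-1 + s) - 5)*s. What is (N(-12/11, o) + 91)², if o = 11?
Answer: 21316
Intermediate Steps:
N(j, s) = s*(-6 + s) (N(j, s) = (-6 + s)*s = s*(-6 + s))
(N(-12/11, o) + 91)² = (11*(-6 + 11) + 91)² = (11*5 + 91)² = (55 + 91)² = 146² = 21316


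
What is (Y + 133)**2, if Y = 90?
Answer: 49729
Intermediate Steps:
(Y + 133)**2 = (90 + 133)**2 = 223**2 = 49729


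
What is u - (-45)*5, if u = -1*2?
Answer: 223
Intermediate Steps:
u = -2
u - (-45)*5 = -2 - (-45)*5 = -2 - 15*(-15) = -2 + 225 = 223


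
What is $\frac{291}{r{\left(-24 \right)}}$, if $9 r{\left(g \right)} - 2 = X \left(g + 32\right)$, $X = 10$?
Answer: $\frac{2619}{82} \approx 31.939$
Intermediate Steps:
$r{\left(g \right)} = \frac{322}{9} + \frac{10 g}{9}$ ($r{\left(g \right)} = \frac{2}{9} + \frac{10 \left(g + 32\right)}{9} = \frac{2}{9} + \frac{10 \left(32 + g\right)}{9} = \frac{2}{9} + \frac{320 + 10 g}{9} = \frac{2}{9} + \left(\frac{320}{9} + \frac{10 g}{9}\right) = \frac{322}{9} + \frac{10 g}{9}$)
$\frac{291}{r{\left(-24 \right)}} = \frac{291}{\frac{322}{9} + \frac{10}{9} \left(-24\right)} = \frac{291}{\frac{322}{9} - \frac{80}{3}} = \frac{291}{\frac{82}{9}} = 291 \cdot \frac{9}{82} = \frac{2619}{82}$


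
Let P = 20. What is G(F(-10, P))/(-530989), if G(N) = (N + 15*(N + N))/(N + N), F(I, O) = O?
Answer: -31/1061978 ≈ -2.9191e-5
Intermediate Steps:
G(N) = 31/2 (G(N) = (N + 15*(2*N))/((2*N)) = (N + 30*N)*(1/(2*N)) = (31*N)*(1/(2*N)) = 31/2)
G(F(-10, P))/(-530989) = (31/2)/(-530989) = (31/2)*(-1/530989) = -31/1061978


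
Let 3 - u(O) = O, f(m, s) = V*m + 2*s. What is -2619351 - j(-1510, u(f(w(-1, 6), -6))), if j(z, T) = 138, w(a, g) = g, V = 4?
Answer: -2619489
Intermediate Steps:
f(m, s) = 2*s + 4*m (f(m, s) = 4*m + 2*s = 2*s + 4*m)
u(O) = 3 - O
-2619351 - j(-1510, u(f(w(-1, 6), -6))) = -2619351 - 1*138 = -2619351 - 138 = -2619489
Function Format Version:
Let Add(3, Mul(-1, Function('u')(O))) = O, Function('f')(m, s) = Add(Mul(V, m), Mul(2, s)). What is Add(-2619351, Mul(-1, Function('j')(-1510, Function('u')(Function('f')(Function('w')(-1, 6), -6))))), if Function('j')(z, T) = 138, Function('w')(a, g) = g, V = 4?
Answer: -2619489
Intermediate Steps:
Function('f')(m, s) = Add(Mul(2, s), Mul(4, m)) (Function('f')(m, s) = Add(Mul(4, m), Mul(2, s)) = Add(Mul(2, s), Mul(4, m)))
Function('u')(O) = Add(3, Mul(-1, O))
Add(-2619351, Mul(-1, Function('j')(-1510, Function('u')(Function('f')(Function('w')(-1, 6), -6))))) = Add(-2619351, Mul(-1, 138)) = Add(-2619351, -138) = -2619489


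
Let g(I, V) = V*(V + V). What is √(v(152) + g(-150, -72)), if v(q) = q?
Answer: 2*√2630 ≈ 102.57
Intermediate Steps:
g(I, V) = 2*V² (g(I, V) = V*(2*V) = 2*V²)
√(v(152) + g(-150, -72)) = √(152 + 2*(-72)²) = √(152 + 2*5184) = √(152 + 10368) = √10520 = 2*√2630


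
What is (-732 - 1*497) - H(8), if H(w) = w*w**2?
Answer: -1741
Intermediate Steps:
H(w) = w**3
(-732 - 1*497) - H(8) = (-732 - 1*497) - 1*8**3 = (-732 - 497) - 1*512 = -1229 - 512 = -1741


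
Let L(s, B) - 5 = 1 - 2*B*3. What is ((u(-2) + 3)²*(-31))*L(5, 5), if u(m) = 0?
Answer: 6696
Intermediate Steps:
L(s, B) = 6 - 6*B (L(s, B) = 5 + (1 - 2*B*3) = 5 + (1 - 6*B) = 6 - 6*B)
((u(-2) + 3)²*(-31))*L(5, 5) = ((0 + 3)²*(-31))*(6 - 6*5) = (3²*(-31))*(6 - 30) = (9*(-31))*(-24) = -279*(-24) = 6696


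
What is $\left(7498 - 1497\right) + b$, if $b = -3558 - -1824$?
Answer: $4267$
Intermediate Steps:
$b = -1734$ ($b = -3558 + 1824 = -1734$)
$\left(7498 - 1497\right) + b = \left(7498 - 1497\right) - 1734 = 6001 - 1734 = 4267$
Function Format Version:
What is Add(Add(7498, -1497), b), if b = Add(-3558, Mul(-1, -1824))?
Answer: 4267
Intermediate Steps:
b = -1734 (b = Add(-3558, 1824) = -1734)
Add(Add(7498, -1497), b) = Add(Add(7498, -1497), -1734) = Add(6001, -1734) = 4267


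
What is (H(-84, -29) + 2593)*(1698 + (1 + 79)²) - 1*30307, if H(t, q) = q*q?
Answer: 27778225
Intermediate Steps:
H(t, q) = q²
(H(-84, -29) + 2593)*(1698 + (1 + 79)²) - 1*30307 = ((-29)² + 2593)*(1698 + (1 + 79)²) - 1*30307 = (841 + 2593)*(1698 + 80²) - 30307 = 3434*(1698 + 6400) - 30307 = 3434*8098 - 30307 = 27808532 - 30307 = 27778225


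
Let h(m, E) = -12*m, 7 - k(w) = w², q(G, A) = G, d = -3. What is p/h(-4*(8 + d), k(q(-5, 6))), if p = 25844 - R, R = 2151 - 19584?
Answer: 43277/240 ≈ 180.32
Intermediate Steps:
R = -17433
k(w) = 7 - w²
p = 43277 (p = 25844 - 1*(-17433) = 25844 + 17433 = 43277)
p/h(-4*(8 + d), k(q(-5, 6))) = 43277/((-(-48)*(8 - 3))) = 43277/((-(-48)*5)) = 43277/((-12*(-20))) = 43277/240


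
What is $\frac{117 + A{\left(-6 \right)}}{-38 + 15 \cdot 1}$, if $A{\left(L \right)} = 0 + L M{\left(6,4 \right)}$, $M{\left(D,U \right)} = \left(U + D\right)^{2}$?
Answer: $21$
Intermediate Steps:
$M{\left(D,U \right)} = \left(D + U\right)^{2}$
$A{\left(L \right)} = 100 L$ ($A{\left(L \right)} = 0 + L \left(6 + 4\right)^{2} = 0 + L 10^{2} = 0 + L 100 = 0 + 100 L = 100 L$)
$\frac{117 + A{\left(-6 \right)}}{-38 + 15 \cdot 1} = \frac{117 + 100 \left(-6\right)}{-38 + 15 \cdot 1} = \frac{117 - 600}{-38 + 15} = \frac{1}{-23} \left(-483\right) = \left(- \frac{1}{23}\right) \left(-483\right) = 21$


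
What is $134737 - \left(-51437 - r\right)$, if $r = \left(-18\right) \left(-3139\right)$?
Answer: $242676$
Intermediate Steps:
$r = 56502$
$134737 - \left(-51437 - r\right) = 134737 - \left(-51437 - 56502\right) = 134737 - -107939 = 134737 + 107939 = 242676$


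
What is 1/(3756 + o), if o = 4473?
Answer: 1/8229 ≈ 0.00012152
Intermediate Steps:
1/(3756 + o) = 1/(3756 + 4473) = 1/8229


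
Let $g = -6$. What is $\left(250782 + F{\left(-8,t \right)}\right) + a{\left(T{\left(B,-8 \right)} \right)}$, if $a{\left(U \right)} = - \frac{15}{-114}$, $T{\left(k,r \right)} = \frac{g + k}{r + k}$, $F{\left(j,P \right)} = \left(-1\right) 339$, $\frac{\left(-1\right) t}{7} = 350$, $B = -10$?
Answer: $\frac{9516839}{38} \approx 2.5044 \cdot 10^{5}$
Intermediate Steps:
$t = -2450$ ($t = \left(-7\right) 350 = -2450$)
$F{\left(j,P \right)} = -339$
$T{\left(k,r \right)} = \frac{-6 + k}{k + r}$ ($T{\left(k,r \right)} = \frac{-6 + k}{r + k} = \frac{-6 + k}{k + r}$)
$a{\left(U \right)} = \frac{5}{38}$ ($a{\left(U \right)} = \left(-15\right) \left(- \frac{1}{114}\right) = \frac{5}{38}$)
$\left(250782 + F{\left(-8,t \right)}\right) + a{\left(T{\left(B,-8 \right)} \right)} = \left(250782 - 339\right) + \frac{5}{38} = 250443 + \frac{5}{38} = \frac{9516839}{38}$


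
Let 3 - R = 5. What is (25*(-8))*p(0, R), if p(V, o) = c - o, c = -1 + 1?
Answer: -400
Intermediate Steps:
R = -2 (R = 3 - 1*5 = 3 - 5 = -2)
c = 0
p(V, o) = -o (p(V, o) = 0 - o = -o)
(25*(-8))*p(0, R) = (25*(-8))*(-1*(-2)) = -200*2 = -400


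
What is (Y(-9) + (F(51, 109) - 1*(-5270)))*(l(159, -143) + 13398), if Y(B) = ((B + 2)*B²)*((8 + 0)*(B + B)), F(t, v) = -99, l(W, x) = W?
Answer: 1177005183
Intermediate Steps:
Y(B) = 16*B³*(2 + B) (Y(B) = ((2 + B)*B²)*(8*(2*B)) = (B²*(2 + B))*(16*B) = 16*B³*(2 + B))
(Y(-9) + (F(51, 109) - 1*(-5270)))*(l(159, -143) + 13398) = (16*(-9)³*(2 - 9) + (-99 - 1*(-5270)))*(159 + 13398) = (16*(-729)*(-7) + (-99 + 5270))*13557 = (81648 + 5171)*13557 = 86819*13557 = 1177005183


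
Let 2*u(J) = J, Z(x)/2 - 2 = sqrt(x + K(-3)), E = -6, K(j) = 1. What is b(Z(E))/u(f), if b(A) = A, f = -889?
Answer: -8/889 - 4*I*sqrt(5)/889 ≈ -0.0089989 - 0.010061*I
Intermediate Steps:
Z(x) = 4 + 2*sqrt(1 + x) (Z(x) = 4 + 2*sqrt(x + 1) = 4 + 2*sqrt(1 + x))
u(J) = J/2
b(Z(E))/u(f) = (4 + 2*sqrt(1 - 6))/(((1/2)*(-889))) = (4 + 2*sqrt(-5))/(-889/2) = (4 + 2*(I*sqrt(5)))*(-2/889) = (4 + 2*I*sqrt(5))*(-2/889) = -8/889 - 4*I*sqrt(5)/889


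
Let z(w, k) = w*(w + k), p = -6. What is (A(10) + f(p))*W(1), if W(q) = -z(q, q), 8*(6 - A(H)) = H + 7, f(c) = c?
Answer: 17/4 ≈ 4.2500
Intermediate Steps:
A(H) = 41/8 - H/8 (A(H) = 6 - (H + 7)/8 = 6 - (7 + H)/8 = 6 + (-7/8 - H/8) = 41/8 - H/8)
z(w, k) = w*(k + w)
W(q) = -2*q² (W(q) = -q*(q + q) = -q*2*q = -2*q²)
(A(10) + f(p))*W(1) = ((41/8 - ⅛*10) - 6)*(-2*1²) = ((41/8 - 5/4) - 6)*(-2*1) = (31/8 - 6)*(-2) = -17/8*(-2) = 17/4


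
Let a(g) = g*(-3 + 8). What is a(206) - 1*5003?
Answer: -3973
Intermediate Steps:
a(g) = 5*g (a(g) = g*5 = 5*g)
a(206) - 1*5003 = 5*206 - 1*5003 = 1030 - 5003 = -3973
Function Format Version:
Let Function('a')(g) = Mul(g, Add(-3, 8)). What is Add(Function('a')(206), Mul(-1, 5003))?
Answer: -3973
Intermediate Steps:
Function('a')(g) = Mul(5, g) (Function('a')(g) = Mul(g, 5) = Mul(5, g))
Add(Function('a')(206), Mul(-1, 5003)) = Add(Mul(5, 206), Mul(-1, 5003)) = Add(1030, -5003) = -3973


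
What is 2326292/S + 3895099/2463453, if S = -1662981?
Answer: 248921541281/1365558511131 ≈ 0.18229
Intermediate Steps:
2326292/S + 3895099/2463453 = 2326292/(-1662981) + 3895099/2463453 = 2326292*(-1/1662981) + 3895099*(1/2463453) = -2326292/1662981 + 3895099/2463453 = 248921541281/1365558511131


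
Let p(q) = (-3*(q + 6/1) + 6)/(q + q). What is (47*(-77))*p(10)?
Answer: 75999/10 ≈ 7599.9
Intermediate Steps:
p(q) = (-12 - 3*q)/(2*q) (p(q) = (-3*(q + 6*1) + 6)/((2*q)) = (-3*(q + 6) + 6)*(1/(2*q)) = (-3*(6 + q) + 6)*(1/(2*q)) = ((-18 - 3*q) + 6)*(1/(2*q)) = (-12 - 3*q)*(1/(2*q)) = (-12 - 3*q)/(2*q))
(47*(-77))*p(10) = (47*(-77))*(-3/2 - 6/10) = -3619*(-3/2 - 6*⅒) = -3619*(-3/2 - ⅗) = -3619*(-21/10) = 75999/10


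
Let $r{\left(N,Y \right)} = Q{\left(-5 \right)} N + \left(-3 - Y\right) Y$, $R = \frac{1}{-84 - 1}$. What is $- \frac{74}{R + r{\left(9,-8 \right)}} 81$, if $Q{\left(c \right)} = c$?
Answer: $\frac{254745}{3613} \approx 70.508$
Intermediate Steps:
$R = - \frac{1}{85}$ ($R = \frac{1}{-85} = - \frac{1}{85} \approx -0.011765$)
$r{\left(N,Y \right)} = - 5 N + Y \left(-3 - Y\right)$ ($r{\left(N,Y \right)} = - 5 N + \left(-3 - Y\right) Y = - 5 N + Y \left(-3 - Y\right)$)
$- \frac{74}{R + r{\left(9,-8 \right)}} 81 = - \frac{74}{- \frac{1}{85} - 85} \cdot 81 = - \frac{74}{- \frac{7226}{85}} \cdot 81 = \left(-74\right) \left(- \frac{85}{7226}\right) 81 = \frac{3145}{3613} \cdot 81 = \frac{254745}{3613}$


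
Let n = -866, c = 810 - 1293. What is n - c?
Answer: -383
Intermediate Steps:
c = -483
n - c = -866 - 1*(-483) = -866 + 483 = -383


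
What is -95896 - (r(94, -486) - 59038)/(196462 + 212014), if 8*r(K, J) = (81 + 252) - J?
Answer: -313369244483/3267808 ≈ -95896.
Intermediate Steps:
r(K, J) = 333/8 - J/8 (r(K, J) = ((81 + 252) - J)/8 = (333 - J)/8 = 333/8 - J/8)
-95896 - (r(94, -486) - 59038)/(196462 + 212014) = -95896 - ((333/8 - ⅛*(-486)) - 59038)/(196462 + 212014) = -95896 - ((333/8 + 243/4) - 59038)/408476 = -95896 - (819/8 - 59038)/408476 = -95896 - (-471485)/(8*408476) = -95896 - 1*(-471485/3267808) = -95896 + 471485/3267808 = -313369244483/3267808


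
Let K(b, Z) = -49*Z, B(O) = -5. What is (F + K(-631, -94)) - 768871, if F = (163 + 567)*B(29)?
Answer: -767915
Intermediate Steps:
F = -3650 (F = (163 + 567)*(-5) = 730*(-5) = -3650)
(F + K(-631, -94)) - 768871 = (-3650 - 49*(-94)) - 768871 = (-3650 + 4606) - 768871 = 956 - 768871 = -767915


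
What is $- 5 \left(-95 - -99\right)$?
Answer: $-20$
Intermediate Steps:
$- 5 \left(-95 - -99\right) = - 5 \left(-95 + 99\right) = \left(-5\right) 4 = -20$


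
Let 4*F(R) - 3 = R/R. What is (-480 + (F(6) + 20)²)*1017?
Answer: -39663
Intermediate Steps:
F(R) = 1 (F(R) = ¾ + (R/R)/4 = ¾ + (¼)*1 = ¾ + ¼ = 1)
(-480 + (F(6) + 20)²)*1017 = (-480 + (1 + 20)²)*1017 = (-480 + 21²)*1017 = (-480 + 441)*1017 = -39*1017 = -39663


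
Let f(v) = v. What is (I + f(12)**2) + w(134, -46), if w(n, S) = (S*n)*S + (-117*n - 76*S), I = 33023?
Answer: 304529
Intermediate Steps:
w(n, S) = -117*n - 76*S + n*S**2 (w(n, S) = n*S**2 + (-117*n - 76*S) = -117*n - 76*S + n*S**2)
(I + f(12)**2) + w(134, -46) = (33023 + 12**2) + (-117*134 - 76*(-46) + 134*(-46)**2) = (33023 + 144) + (-15678 + 3496 + 134*2116) = 33167 + (-15678 + 3496 + 283544) = 33167 + 271362 = 304529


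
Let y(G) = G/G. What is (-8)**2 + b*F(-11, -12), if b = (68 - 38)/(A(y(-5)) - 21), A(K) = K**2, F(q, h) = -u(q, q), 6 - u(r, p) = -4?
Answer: 79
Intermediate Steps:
u(r, p) = 10 (u(r, p) = 6 - 1*(-4) = 6 + 4 = 10)
F(q, h) = -10 (F(q, h) = -1*10 = -10)
y(G) = 1
b = -3/2 (b = (68 - 38)/(1**2 - 21) = 30/(1 - 21) = 30/(-20) = 30*(-1/20) = -3/2 ≈ -1.5000)
(-8)**2 + b*F(-11, -12) = (-8)**2 - 3/2*(-10) = 64 + 15 = 79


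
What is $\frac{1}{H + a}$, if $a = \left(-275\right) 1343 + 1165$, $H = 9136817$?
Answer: $\frac{1}{8768657} \approx 1.1404 \cdot 10^{-7}$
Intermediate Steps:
$a = -368160$ ($a = -369325 + 1165 = -368160$)
$\frac{1}{H + a} = \frac{1}{9136817 - 368160} = \frac{1}{8768657}$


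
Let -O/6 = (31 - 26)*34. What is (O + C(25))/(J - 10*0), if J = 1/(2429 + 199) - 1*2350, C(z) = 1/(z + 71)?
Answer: 21444261/49406392 ≈ 0.43404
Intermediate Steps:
O = -1020 (O = -6*(31 - 26)*34 = -30*34 = -6*170 = -1020)
C(z) = 1/(71 + z)
J = -6175799/2628 (J = 1/2628 - 2350 = -6175799/2628 ≈ -2350.0)
(O + C(25))/(J - 10*0) = (-1020 + 1/(71 + 25))/(-6175799/2628 - 10*0) = (-1020 + 1/96)/(-6175799/2628 + 0) = (-1020 + 1/96)/(-6175799/2628) = -97919/96*(-2628/6175799) = 21444261/49406392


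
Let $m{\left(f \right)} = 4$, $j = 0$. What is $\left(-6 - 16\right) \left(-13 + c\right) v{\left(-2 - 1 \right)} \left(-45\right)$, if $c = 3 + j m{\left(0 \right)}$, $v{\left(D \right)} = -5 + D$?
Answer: $79200$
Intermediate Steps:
$c = 3$ ($c = 3 + 0 \cdot 4 = 3 + 0 = 3$)
$\left(-6 - 16\right) \left(-13 + c\right) v{\left(-2 - 1 \right)} \left(-45\right) = \left(-6 - 16\right) \left(-13 + 3\right) \left(-5 - 3\right) \left(-45\right) = \left(-22\right) \left(-10\right) \left(-5 - 3\right) \left(-45\right) = 220 \left(-8\right) \left(-45\right) = \left(-1760\right) \left(-45\right) = 79200$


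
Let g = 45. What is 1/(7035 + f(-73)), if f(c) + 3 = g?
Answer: 1/7077 ≈ 0.00014130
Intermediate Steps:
f(c) = 42 (f(c) = -3 + 45 = 42)
1/(7035 + f(-73)) = 1/(7035 + 42) = 1/7077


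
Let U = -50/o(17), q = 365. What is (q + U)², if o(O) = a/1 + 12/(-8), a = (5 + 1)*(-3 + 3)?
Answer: 1428025/9 ≈ 1.5867e+5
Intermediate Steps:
a = 0 (a = 6*0 = 0)
o(O) = -3/2 (o(O) = 0/1 + 12/(-8) = 0*1 + 12*(-⅛) = 0 - 3/2 = -3/2)
U = 100/3 (U = -50/(-3/2) = -50*(-⅔) = 100/3 ≈ 33.333)
(q + U)² = (365 + 100/3)² = (1195/3)² = 1428025/9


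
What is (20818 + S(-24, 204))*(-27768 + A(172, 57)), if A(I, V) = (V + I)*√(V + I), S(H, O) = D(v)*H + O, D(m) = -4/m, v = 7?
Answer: -4088838000/7 + 33720250*√229/7 ≈ -5.1122e+8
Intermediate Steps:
S(H, O) = O - 4*H/7 (S(H, O) = (-4/7)*H + O = (-4*⅐)*H + O = -4*H/7 + O = O - 4*H/7)
A(I, V) = (I + V)^(3/2) (A(I, V) = (I + V)*√(I + V) = (I + V)^(3/2))
(20818 + S(-24, 204))*(-27768 + A(172, 57)) = (20818 + (204 - 4/7*(-24)))*(-27768 + (172 + 57)^(3/2)) = (20818 + (204 + 96/7))*(-27768 + 229^(3/2)) = (20818 + 1524/7)*(-27768 + 229*√229) = 147250*(-27768 + 229*√229)/7 = -4088838000/7 + 33720250*√229/7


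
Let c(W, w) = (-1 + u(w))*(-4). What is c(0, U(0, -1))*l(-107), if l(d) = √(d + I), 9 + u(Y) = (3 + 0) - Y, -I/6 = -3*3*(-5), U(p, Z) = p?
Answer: 28*I*√377 ≈ 543.66*I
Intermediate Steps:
I = -270 (I = -6*(-3*3)*(-5) = -(-54)*(-5) = -6*45 = -270)
u(Y) = -6 - Y (u(Y) = -9 + ((3 + 0) - Y) = -9 + (3 - Y) = -6 - Y)
l(d) = √(-270 + d) (l(d) = √(d - 270) = √(-270 + d))
c(W, w) = 28 + 4*w (c(W, w) = (-1 + (-6 - w))*(-4) = (-7 - w)*(-4) = 28 + 4*w)
c(0, U(0, -1))*l(-107) = (28 + 4*0)*√(-270 - 107) = (28 + 0)*√(-377) = 28*(I*√377) = 28*I*√377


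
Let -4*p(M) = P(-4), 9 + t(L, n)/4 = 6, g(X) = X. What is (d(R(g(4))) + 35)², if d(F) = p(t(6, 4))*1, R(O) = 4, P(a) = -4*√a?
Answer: 1221 + 140*I ≈ 1221.0 + 140.0*I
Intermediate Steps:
t(L, n) = -12 (t(L, n) = -36 + 4*6 = -36 + 24 = -12)
p(M) = 2*I (p(M) = -(-1)*√(-4) = -(-1)*2*I = -(-2)*I = 2*I)
d(F) = 2*I (d(F) = (2*I)*1 = 2*I)
(d(R(g(4))) + 35)² = (2*I + 35)² = (35 + 2*I)²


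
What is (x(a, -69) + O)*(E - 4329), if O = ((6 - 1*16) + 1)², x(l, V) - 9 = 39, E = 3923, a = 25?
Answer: -52374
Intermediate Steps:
x(l, V) = 48 (x(l, V) = 9 + 39 = 48)
O = 81 (O = ((6 - 16) + 1)² = (-10 + 1)² = (-9)² = 81)
(x(a, -69) + O)*(E - 4329) = (48 + 81)*(3923 - 4329) = 129*(-406) = -52374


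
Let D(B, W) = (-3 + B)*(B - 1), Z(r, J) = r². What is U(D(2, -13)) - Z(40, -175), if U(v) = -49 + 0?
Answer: -1649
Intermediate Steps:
D(B, W) = (-1 + B)*(-3 + B) (D(B, W) = (-3 + B)*(-1 + B) = (-1 + B)*(-3 + B))
U(v) = -49
U(D(2, -13)) - Z(40, -175) = -49 - 1*40² = -49 - 1*1600 = -49 - 1600 = -1649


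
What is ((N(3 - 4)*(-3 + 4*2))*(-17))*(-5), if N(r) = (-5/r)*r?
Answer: -2125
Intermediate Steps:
N(r) = -5
((N(3 - 4)*(-3 + 4*2))*(-17))*(-5) = (-5*(-3 + 4*2)*(-17))*(-5) = (-5*(-3 + 8)*(-17))*(-5) = (-5*5*(-17))*(-5) = -25*(-17)*(-5) = 425*(-5) = -2125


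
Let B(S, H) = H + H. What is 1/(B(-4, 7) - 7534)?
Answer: -1/7520 ≈ -0.00013298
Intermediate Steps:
B(S, H) = 2*H
1/(B(-4, 7) - 7534) = 1/(2*7 - 7534) = 1/(14 - 7534) = 1/(-7520) = -1/7520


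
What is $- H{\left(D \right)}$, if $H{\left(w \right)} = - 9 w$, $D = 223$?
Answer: $2007$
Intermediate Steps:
$- H{\left(D \right)} = - \left(-9\right) 223 = \left(-1\right) \left(-2007\right) = 2007$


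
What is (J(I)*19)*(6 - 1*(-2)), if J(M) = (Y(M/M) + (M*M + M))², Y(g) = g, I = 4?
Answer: 67032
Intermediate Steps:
J(M) = (1 + M + M²)² (J(M) = (M/M + (M*M + M))² = (1 + (M² + M))² = (1 + (M + M²))² = (1 + M + M²)²)
(J(I)*19)*(6 - 1*(-2)) = ((1 + 4 + 4²)²*19)*(6 - 1*(-2)) = ((1 + 4 + 16)²*19)*(6 + 2) = (21²*19)*8 = (441*19)*8 = 8379*8 = 67032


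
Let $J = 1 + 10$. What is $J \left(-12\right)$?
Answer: $-132$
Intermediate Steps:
$J = 11$
$J \left(-12\right) = 11 \left(-12\right) = -132$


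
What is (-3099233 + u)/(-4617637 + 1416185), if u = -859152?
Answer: 3958385/3201452 ≈ 1.2364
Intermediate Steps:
(-3099233 + u)/(-4617637 + 1416185) = (-3099233 - 859152)/(-4617637 + 1416185) = -3958385/(-3201452) = -3958385*(-1/3201452) = 3958385/3201452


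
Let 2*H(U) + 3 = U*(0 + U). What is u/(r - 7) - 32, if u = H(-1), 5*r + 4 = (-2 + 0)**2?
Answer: -223/7 ≈ -31.857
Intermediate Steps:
r = 0 (r = -4/5 + (-2 + 0)**2/5 = -4/5 + (1/5)*(-2)**2 = -4/5 + (1/5)*4 = -4/5 + 4/5 = 0)
H(U) = -3/2 + U**2/2 (H(U) = -3/2 + (U*(0 + U))/2 = -3/2 + (U*U)/2 = -3/2 + U**2/2)
u = -1 (u = -3/2 + (1/2)*(-1)**2 = -3/2 + (1/2)*1 = -3/2 + 1/2 = -1)
u/(r - 7) - 32 = -1/(0 - 7) - 32 = -1/(-7) - 32 = -1/7*(-1) - 32 = 1/7 - 32 = -223/7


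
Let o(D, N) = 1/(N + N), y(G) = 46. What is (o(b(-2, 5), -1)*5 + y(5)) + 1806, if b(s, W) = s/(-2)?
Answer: 3699/2 ≈ 1849.5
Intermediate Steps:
b(s, W) = -s/2 (b(s, W) = s*(-½) = -s/2)
o(D, N) = 1/(2*N)
(o(b(-2, 5), -1)*5 + y(5)) + 1806 = (((½)/(-1))*5 + 46) + 1806 = (((½)*(-1))*5 + 46) + 1806 = (-½*5 + 46) + 1806 = (-5/2 + 46) + 1806 = 87/2 + 1806 = 3699/2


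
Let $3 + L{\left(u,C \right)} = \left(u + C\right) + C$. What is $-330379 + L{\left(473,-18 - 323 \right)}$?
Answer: $-330591$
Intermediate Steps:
$L{\left(u,C \right)} = -3 + u + 2 C$ ($L{\left(u,C \right)} = -3 + \left(\left(u + C\right) + C\right) = -3 + \left(\left(C + u\right) + C\right) = -3 + \left(u + 2 C\right) = -3 + u + 2 C$)
$-330379 + L{\left(473,-18 - 323 \right)} = -330379 + \left(-3 + 473 + 2 \left(-18 - 323\right)\right) = -330379 + \left(-3 + 473 + 2 \left(-341\right)\right) = -330379 - 212 = -330591$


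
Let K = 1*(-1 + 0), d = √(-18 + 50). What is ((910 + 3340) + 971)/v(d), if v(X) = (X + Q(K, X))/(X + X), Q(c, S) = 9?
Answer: -334144/49 + 375912*√2/49 ≈ 4030.1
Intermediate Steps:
d = 4*√2 (d = √32 = 4*√2 ≈ 5.6569)
K = -1 (K = 1*(-1) = -1)
v(X) = (9 + X)/(2*X) (v(X) = (X + 9)/(X + X) = (9 + X)/((2*X)) = (9 + X)*(1/(2*X)) = (9 + X)/(2*X))
((910 + 3340) + 971)/v(d) = ((910 + 3340) + 971)/(((9 + 4*√2)/(2*((4*√2))))) = (4250 + 971)/(((√2/8)*(9 + 4*√2)/2)) = 5221/((√2*(9 + 4*√2)/16)) = 5221*(8*√2/(9 + 4*√2)) = 41768*√2/(9 + 4*√2)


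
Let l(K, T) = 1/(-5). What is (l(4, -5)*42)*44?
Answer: -1848/5 ≈ -369.60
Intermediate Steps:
l(K, T) = -⅕
(l(4, -5)*42)*44 = -⅕*42*44 = -42/5*44 = -1848/5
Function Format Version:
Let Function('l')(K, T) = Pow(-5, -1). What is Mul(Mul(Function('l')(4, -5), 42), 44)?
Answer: Rational(-1848, 5) ≈ -369.60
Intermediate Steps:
Function('l')(K, T) = Rational(-1, 5)
Mul(Mul(Function('l')(4, -5), 42), 44) = Mul(Mul(Rational(-1, 5), 42), 44) = Mul(Rational(-42, 5), 44) = Rational(-1848, 5)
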